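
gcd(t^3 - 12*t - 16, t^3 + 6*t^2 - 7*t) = 1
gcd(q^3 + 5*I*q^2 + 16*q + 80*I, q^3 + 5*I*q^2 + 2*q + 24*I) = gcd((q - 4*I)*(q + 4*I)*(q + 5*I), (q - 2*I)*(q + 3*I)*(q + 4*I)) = q + 4*I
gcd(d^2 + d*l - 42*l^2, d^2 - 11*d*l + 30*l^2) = d - 6*l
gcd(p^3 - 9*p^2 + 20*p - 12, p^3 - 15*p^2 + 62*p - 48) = p^2 - 7*p + 6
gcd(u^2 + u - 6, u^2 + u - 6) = u^2 + u - 6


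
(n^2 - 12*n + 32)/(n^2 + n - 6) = (n^2 - 12*n + 32)/(n^2 + n - 6)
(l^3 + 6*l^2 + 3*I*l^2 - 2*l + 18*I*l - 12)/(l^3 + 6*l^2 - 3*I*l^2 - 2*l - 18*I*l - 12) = (l^2 + 3*I*l - 2)/(l^2 - 3*I*l - 2)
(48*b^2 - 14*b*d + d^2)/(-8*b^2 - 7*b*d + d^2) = (-6*b + d)/(b + d)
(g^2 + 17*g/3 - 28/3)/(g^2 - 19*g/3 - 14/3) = (-3*g^2 - 17*g + 28)/(-3*g^2 + 19*g + 14)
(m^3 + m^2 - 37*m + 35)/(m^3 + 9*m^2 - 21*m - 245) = (m - 1)/(m + 7)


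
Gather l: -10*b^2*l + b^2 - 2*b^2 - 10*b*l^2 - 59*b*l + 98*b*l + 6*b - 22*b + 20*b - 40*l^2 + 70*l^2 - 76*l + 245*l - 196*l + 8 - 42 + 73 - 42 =-b^2 + 4*b + l^2*(30 - 10*b) + l*(-10*b^2 + 39*b - 27) - 3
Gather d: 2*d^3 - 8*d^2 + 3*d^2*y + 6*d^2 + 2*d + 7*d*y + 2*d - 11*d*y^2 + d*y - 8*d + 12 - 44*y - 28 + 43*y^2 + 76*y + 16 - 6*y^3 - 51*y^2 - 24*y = 2*d^3 + d^2*(3*y - 2) + d*(-11*y^2 + 8*y - 4) - 6*y^3 - 8*y^2 + 8*y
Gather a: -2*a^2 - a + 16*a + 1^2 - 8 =-2*a^2 + 15*a - 7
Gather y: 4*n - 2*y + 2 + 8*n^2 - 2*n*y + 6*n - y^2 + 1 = 8*n^2 + 10*n - y^2 + y*(-2*n - 2) + 3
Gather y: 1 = 1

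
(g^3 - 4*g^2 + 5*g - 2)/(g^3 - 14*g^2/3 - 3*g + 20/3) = 3*(g^2 - 3*g + 2)/(3*g^2 - 11*g - 20)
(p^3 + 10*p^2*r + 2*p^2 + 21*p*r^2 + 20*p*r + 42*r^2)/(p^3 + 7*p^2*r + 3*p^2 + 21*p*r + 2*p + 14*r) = (p + 3*r)/(p + 1)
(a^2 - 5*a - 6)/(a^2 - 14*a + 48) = (a + 1)/(a - 8)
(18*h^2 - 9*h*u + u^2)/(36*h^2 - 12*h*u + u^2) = (-3*h + u)/(-6*h + u)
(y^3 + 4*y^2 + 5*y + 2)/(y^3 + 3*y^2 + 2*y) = (y + 1)/y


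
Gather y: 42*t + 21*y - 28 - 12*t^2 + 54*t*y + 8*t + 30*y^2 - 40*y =-12*t^2 + 50*t + 30*y^2 + y*(54*t - 19) - 28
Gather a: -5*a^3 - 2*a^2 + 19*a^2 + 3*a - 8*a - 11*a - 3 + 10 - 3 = -5*a^3 + 17*a^2 - 16*a + 4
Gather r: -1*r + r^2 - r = r^2 - 2*r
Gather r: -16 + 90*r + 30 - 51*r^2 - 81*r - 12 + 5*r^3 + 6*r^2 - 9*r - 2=5*r^3 - 45*r^2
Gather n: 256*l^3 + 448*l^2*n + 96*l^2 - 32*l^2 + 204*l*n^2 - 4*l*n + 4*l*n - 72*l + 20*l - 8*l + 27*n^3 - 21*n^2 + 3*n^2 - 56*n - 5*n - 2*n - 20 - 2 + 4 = 256*l^3 + 64*l^2 - 60*l + 27*n^3 + n^2*(204*l - 18) + n*(448*l^2 - 63) - 18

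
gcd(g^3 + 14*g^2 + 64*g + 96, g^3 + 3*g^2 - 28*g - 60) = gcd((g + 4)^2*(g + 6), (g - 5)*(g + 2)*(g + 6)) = g + 6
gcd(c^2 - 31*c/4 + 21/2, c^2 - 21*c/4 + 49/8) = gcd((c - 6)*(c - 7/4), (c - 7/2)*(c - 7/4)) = c - 7/4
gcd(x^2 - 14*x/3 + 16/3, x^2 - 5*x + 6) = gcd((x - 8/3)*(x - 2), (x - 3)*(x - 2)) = x - 2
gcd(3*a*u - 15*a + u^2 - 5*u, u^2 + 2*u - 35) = u - 5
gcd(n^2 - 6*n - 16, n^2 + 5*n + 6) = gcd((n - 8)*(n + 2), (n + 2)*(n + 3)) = n + 2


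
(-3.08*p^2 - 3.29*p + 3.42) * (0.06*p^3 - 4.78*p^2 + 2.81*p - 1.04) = -0.1848*p^5 + 14.525*p^4 + 7.2766*p^3 - 22.3893*p^2 + 13.0318*p - 3.5568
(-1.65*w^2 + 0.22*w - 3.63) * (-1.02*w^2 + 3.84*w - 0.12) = 1.683*w^4 - 6.5604*w^3 + 4.7454*w^2 - 13.9656*w + 0.4356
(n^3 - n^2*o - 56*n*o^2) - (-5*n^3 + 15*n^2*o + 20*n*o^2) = 6*n^3 - 16*n^2*o - 76*n*o^2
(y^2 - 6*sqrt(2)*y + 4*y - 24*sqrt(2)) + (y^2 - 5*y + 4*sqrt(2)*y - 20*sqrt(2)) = 2*y^2 - 2*sqrt(2)*y - y - 44*sqrt(2)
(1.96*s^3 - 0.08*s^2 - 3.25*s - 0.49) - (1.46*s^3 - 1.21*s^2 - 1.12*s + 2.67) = 0.5*s^3 + 1.13*s^2 - 2.13*s - 3.16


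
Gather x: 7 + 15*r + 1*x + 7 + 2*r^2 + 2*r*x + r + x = 2*r^2 + 16*r + x*(2*r + 2) + 14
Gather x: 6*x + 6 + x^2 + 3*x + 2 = x^2 + 9*x + 8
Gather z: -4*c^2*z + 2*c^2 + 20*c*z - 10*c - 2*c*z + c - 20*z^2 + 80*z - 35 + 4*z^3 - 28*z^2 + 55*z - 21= 2*c^2 - 9*c + 4*z^3 - 48*z^2 + z*(-4*c^2 + 18*c + 135) - 56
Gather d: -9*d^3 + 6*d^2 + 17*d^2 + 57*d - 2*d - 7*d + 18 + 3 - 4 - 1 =-9*d^3 + 23*d^2 + 48*d + 16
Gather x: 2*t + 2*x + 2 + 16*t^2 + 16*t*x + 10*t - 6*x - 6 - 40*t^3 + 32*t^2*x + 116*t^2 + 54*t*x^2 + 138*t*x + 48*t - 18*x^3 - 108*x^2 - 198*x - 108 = -40*t^3 + 132*t^2 + 60*t - 18*x^3 + x^2*(54*t - 108) + x*(32*t^2 + 154*t - 202) - 112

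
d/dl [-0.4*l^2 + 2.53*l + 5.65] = 2.53 - 0.8*l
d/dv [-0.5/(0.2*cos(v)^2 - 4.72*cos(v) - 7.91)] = (2.36 - 0.2*cos(v))*sin(v)/(-0.2*cos(v)^2 + 4.72*cos(v) + 7.91)^2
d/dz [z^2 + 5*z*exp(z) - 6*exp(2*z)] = 5*z*exp(z) + 2*z - 12*exp(2*z) + 5*exp(z)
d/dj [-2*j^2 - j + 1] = -4*j - 1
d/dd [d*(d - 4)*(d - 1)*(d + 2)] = 4*d^3 - 9*d^2 - 12*d + 8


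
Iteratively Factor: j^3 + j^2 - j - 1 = (j + 1)*(j^2 - 1) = (j - 1)*(j + 1)*(j + 1)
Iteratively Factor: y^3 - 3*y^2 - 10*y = (y - 5)*(y^2 + 2*y) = (y - 5)*(y + 2)*(y)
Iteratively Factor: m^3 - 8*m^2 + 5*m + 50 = (m + 2)*(m^2 - 10*m + 25) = (m - 5)*(m + 2)*(m - 5)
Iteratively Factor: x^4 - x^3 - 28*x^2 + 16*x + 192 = (x - 4)*(x^3 + 3*x^2 - 16*x - 48) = (x - 4)*(x + 4)*(x^2 - x - 12) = (x - 4)^2*(x + 4)*(x + 3)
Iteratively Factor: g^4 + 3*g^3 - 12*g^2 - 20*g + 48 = (g + 4)*(g^3 - g^2 - 8*g + 12) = (g - 2)*(g + 4)*(g^2 + g - 6) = (g - 2)^2*(g + 4)*(g + 3)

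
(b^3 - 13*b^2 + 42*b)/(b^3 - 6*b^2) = (b - 7)/b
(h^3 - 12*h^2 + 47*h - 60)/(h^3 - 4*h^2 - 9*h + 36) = (h - 5)/(h + 3)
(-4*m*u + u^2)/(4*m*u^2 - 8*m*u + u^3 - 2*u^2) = (-4*m + u)/(4*m*u - 8*m + u^2 - 2*u)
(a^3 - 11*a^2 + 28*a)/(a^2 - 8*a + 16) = a*(a - 7)/(a - 4)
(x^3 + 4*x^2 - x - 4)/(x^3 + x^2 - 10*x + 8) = (x + 1)/(x - 2)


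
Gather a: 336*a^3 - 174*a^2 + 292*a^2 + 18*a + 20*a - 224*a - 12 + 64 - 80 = 336*a^3 + 118*a^2 - 186*a - 28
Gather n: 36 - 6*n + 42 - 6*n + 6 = 84 - 12*n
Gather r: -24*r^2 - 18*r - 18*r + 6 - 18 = -24*r^2 - 36*r - 12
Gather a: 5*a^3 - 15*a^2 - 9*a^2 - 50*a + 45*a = 5*a^3 - 24*a^2 - 5*a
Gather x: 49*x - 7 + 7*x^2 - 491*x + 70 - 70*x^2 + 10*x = -63*x^2 - 432*x + 63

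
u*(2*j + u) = 2*j*u + u^2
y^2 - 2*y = y*(y - 2)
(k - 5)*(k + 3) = k^2 - 2*k - 15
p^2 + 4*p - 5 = (p - 1)*(p + 5)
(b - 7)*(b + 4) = b^2 - 3*b - 28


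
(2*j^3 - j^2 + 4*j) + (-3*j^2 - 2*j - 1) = 2*j^3 - 4*j^2 + 2*j - 1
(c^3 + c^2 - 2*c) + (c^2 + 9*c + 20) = c^3 + 2*c^2 + 7*c + 20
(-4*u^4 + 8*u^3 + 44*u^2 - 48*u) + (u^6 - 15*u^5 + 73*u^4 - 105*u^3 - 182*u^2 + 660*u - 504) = u^6 - 15*u^5 + 69*u^4 - 97*u^3 - 138*u^2 + 612*u - 504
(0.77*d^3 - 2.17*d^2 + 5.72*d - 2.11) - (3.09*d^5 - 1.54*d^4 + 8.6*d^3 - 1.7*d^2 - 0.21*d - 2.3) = -3.09*d^5 + 1.54*d^4 - 7.83*d^3 - 0.47*d^2 + 5.93*d + 0.19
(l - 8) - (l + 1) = -9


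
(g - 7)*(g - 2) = g^2 - 9*g + 14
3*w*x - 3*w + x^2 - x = (3*w + x)*(x - 1)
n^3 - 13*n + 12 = (n - 3)*(n - 1)*(n + 4)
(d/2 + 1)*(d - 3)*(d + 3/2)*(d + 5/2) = d^4/2 + 3*d^3/2 - 25*d^2/8 - 111*d/8 - 45/4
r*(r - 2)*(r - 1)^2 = r^4 - 4*r^3 + 5*r^2 - 2*r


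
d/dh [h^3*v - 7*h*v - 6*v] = v*(3*h^2 - 7)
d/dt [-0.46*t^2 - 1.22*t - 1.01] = -0.92*t - 1.22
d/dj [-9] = 0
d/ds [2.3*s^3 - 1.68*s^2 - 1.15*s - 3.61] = 6.9*s^2 - 3.36*s - 1.15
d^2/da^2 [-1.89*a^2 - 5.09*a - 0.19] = -3.78000000000000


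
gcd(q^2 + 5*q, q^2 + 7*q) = q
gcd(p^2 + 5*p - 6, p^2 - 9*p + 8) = p - 1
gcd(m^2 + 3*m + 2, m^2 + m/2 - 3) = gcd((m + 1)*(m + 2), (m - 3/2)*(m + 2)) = m + 2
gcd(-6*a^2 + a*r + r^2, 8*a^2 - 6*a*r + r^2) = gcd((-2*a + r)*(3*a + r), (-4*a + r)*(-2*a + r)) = -2*a + r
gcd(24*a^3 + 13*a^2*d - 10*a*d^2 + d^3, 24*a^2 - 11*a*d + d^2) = 24*a^2 - 11*a*d + d^2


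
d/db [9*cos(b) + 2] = -9*sin(b)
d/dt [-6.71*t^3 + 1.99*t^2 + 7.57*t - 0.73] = -20.13*t^2 + 3.98*t + 7.57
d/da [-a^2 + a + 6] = 1 - 2*a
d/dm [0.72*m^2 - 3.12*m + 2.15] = 1.44*m - 3.12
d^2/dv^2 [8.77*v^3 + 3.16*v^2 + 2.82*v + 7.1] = 52.62*v + 6.32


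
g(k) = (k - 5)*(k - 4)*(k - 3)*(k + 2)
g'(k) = (k - 5)*(k - 4)*(k - 3) + (k - 5)*(k - 4)*(k + 2) + (k - 5)*(k - 3)*(k + 2) + (k - 4)*(k - 3)*(k + 2)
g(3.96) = 0.24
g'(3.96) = -5.89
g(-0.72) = -128.56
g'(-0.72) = -16.16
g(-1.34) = -96.98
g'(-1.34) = -91.13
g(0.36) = -105.23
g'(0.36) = 46.86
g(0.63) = -91.79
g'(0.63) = 52.07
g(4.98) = -0.27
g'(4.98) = 13.09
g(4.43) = -2.25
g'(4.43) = -3.21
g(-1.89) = -21.83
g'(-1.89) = -187.11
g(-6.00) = 3960.00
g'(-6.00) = -2186.00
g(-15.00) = 88920.00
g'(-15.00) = -20906.00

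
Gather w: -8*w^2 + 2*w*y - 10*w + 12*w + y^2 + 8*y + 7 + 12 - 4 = -8*w^2 + w*(2*y + 2) + y^2 + 8*y + 15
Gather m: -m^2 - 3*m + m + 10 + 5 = -m^2 - 2*m + 15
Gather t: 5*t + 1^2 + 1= 5*t + 2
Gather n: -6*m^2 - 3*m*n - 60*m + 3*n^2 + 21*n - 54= -6*m^2 - 60*m + 3*n^2 + n*(21 - 3*m) - 54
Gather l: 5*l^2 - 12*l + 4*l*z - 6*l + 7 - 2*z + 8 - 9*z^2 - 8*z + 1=5*l^2 + l*(4*z - 18) - 9*z^2 - 10*z + 16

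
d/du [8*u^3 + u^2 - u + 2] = 24*u^2 + 2*u - 1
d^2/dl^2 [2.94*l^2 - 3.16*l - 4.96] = 5.88000000000000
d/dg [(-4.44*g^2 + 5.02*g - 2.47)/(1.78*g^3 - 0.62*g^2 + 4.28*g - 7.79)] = (7.9032*g^4 - 17.8712*g^3 - 2.701*g^2 + 66.1124*g - 28.5342)/(3.1684*g^6 - 2.2072*g^5 + 15.6212*g^4 - 33.0396*g^3 + 27.978*g^2 - 66.6824*g + 60.6841)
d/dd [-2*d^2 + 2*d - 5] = 2 - 4*d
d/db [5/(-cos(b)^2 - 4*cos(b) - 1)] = -10*(cos(b) + 2)*sin(b)/(cos(b)^2 + 4*cos(b) + 1)^2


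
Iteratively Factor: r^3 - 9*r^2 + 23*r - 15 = (r - 5)*(r^2 - 4*r + 3) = (r - 5)*(r - 1)*(r - 3)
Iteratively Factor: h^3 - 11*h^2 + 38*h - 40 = (h - 2)*(h^2 - 9*h + 20) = (h - 5)*(h - 2)*(h - 4)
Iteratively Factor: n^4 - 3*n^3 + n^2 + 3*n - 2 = (n - 2)*(n^3 - n^2 - n + 1) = (n - 2)*(n - 1)*(n^2 - 1) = (n - 2)*(n - 1)^2*(n + 1)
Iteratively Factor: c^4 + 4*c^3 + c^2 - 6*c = (c + 2)*(c^3 + 2*c^2 - 3*c) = c*(c + 2)*(c^2 + 2*c - 3) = c*(c + 2)*(c + 3)*(c - 1)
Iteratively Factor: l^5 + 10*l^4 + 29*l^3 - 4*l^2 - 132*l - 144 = (l + 2)*(l^4 + 8*l^3 + 13*l^2 - 30*l - 72) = (l + 2)*(l + 3)*(l^3 + 5*l^2 - 2*l - 24) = (l + 2)*(l + 3)^2*(l^2 + 2*l - 8) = (l - 2)*(l + 2)*(l + 3)^2*(l + 4)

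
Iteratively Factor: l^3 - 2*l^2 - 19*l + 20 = (l - 5)*(l^2 + 3*l - 4) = (l - 5)*(l - 1)*(l + 4)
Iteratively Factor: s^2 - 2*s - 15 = (s - 5)*(s + 3)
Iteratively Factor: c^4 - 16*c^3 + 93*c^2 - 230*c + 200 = (c - 4)*(c^3 - 12*c^2 + 45*c - 50) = (c - 5)*(c - 4)*(c^2 - 7*c + 10) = (c - 5)*(c - 4)*(c - 2)*(c - 5)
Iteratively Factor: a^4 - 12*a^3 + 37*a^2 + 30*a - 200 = (a + 2)*(a^3 - 14*a^2 + 65*a - 100) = (a - 4)*(a + 2)*(a^2 - 10*a + 25) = (a - 5)*(a - 4)*(a + 2)*(a - 5)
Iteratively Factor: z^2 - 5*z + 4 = (z - 1)*(z - 4)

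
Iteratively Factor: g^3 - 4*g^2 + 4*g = (g - 2)*(g^2 - 2*g) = (g - 2)^2*(g)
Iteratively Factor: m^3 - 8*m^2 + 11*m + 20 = (m + 1)*(m^2 - 9*m + 20) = (m - 4)*(m + 1)*(m - 5)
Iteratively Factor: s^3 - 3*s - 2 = (s + 1)*(s^2 - s - 2) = (s + 1)^2*(s - 2)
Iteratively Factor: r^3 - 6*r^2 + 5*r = (r)*(r^2 - 6*r + 5) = r*(r - 5)*(r - 1)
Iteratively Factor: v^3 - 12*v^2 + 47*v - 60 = (v - 3)*(v^2 - 9*v + 20) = (v - 4)*(v - 3)*(v - 5)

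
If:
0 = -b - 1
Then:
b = -1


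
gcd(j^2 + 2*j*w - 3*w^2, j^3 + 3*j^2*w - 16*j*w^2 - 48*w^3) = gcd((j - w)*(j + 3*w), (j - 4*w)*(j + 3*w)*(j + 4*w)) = j + 3*w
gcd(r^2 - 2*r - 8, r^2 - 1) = 1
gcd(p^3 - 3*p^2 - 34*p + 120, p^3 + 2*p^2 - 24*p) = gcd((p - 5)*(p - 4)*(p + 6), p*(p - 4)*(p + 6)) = p^2 + 2*p - 24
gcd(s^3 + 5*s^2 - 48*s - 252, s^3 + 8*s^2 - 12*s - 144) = s^2 + 12*s + 36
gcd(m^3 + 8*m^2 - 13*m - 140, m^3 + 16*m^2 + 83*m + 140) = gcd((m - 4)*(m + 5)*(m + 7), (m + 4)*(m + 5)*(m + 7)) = m^2 + 12*m + 35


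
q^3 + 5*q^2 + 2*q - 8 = (q - 1)*(q + 2)*(q + 4)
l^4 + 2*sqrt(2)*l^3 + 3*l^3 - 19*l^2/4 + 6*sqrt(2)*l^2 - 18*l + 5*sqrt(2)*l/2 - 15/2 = (l + 1/2)*(l + 5/2)*(l - sqrt(2))*(l + 3*sqrt(2))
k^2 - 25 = (k - 5)*(k + 5)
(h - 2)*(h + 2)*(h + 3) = h^3 + 3*h^2 - 4*h - 12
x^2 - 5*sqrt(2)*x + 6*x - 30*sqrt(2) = (x + 6)*(x - 5*sqrt(2))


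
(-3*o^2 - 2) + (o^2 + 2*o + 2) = -2*o^2 + 2*o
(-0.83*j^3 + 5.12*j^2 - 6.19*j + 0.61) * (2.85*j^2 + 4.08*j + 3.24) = -2.3655*j^5 + 11.2056*j^4 + 0.558900000000001*j^3 - 6.9279*j^2 - 17.5668*j + 1.9764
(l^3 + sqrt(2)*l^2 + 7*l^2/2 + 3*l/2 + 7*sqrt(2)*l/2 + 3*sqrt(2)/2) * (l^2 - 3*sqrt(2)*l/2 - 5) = l^5 - sqrt(2)*l^4/2 + 7*l^4/2 - 13*l^3/2 - 7*sqrt(2)*l^3/4 - 28*l^2 - 23*sqrt(2)*l^2/4 - 35*sqrt(2)*l/2 - 12*l - 15*sqrt(2)/2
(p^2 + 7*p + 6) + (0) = p^2 + 7*p + 6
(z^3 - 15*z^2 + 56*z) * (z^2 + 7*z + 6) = z^5 - 8*z^4 - 43*z^3 + 302*z^2 + 336*z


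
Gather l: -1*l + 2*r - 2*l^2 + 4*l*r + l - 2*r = -2*l^2 + 4*l*r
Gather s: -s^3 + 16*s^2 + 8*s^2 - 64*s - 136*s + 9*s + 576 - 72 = -s^3 + 24*s^2 - 191*s + 504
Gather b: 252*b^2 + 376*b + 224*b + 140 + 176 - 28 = 252*b^2 + 600*b + 288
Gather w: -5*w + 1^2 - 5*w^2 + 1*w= -5*w^2 - 4*w + 1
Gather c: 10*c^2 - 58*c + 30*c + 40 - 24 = 10*c^2 - 28*c + 16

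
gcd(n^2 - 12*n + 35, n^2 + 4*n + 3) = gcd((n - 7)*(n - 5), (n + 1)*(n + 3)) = 1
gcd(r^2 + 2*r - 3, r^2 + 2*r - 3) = r^2 + 2*r - 3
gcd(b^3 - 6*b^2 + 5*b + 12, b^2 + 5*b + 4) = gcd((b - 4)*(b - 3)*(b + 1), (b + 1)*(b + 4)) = b + 1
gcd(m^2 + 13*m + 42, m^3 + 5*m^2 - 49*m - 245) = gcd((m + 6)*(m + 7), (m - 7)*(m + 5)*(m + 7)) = m + 7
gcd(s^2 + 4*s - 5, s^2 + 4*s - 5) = s^2 + 4*s - 5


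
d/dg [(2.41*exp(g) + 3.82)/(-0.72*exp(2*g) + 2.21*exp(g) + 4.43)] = (1.7352*exp(2*g) + 5.5008*exp(g) + 2.2341)*exp(g)/(0.5184*exp(4*g) - 3.1824*exp(3*g) - 1.4951*exp(2*g) + 19.5806*exp(g) + 19.6249)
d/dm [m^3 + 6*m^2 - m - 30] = 3*m^2 + 12*m - 1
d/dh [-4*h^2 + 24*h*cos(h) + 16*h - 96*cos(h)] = -24*h*sin(h) - 8*h + 96*sin(h) + 24*cos(h) + 16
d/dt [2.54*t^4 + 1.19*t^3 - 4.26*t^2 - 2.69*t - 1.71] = 10.16*t^3 + 3.57*t^2 - 8.52*t - 2.69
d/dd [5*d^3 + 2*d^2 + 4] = d*(15*d + 4)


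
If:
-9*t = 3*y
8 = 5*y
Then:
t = -8/15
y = 8/5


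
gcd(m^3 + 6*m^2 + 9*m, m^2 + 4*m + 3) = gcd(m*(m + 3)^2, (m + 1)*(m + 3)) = m + 3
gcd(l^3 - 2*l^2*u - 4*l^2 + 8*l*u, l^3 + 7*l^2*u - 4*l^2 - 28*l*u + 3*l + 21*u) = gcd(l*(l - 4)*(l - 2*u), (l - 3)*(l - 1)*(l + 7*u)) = 1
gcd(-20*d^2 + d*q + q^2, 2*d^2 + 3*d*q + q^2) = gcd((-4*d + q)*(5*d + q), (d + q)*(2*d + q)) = 1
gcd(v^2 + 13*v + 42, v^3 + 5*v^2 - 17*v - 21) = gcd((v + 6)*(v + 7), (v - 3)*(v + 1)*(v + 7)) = v + 7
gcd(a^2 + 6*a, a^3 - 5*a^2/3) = a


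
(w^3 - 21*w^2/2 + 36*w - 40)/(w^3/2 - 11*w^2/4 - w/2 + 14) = 2*(2*w^2 - 13*w + 20)/(2*w^2 - 3*w - 14)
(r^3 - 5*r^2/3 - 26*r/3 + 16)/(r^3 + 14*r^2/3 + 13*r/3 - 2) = (3*r^2 - 14*r + 16)/(3*r^2 + 5*r - 2)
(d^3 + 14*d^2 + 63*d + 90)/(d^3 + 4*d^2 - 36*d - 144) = (d^2 + 8*d + 15)/(d^2 - 2*d - 24)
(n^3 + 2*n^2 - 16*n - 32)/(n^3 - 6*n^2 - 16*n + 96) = (n + 2)/(n - 6)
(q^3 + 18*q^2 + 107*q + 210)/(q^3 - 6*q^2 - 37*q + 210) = (q^2 + 12*q + 35)/(q^2 - 12*q + 35)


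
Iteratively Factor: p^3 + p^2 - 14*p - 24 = (p + 3)*(p^2 - 2*p - 8) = (p + 2)*(p + 3)*(p - 4)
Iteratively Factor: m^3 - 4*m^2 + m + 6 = (m - 3)*(m^2 - m - 2) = (m - 3)*(m + 1)*(m - 2)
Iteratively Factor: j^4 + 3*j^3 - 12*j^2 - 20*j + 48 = (j - 2)*(j^3 + 5*j^2 - 2*j - 24) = (j - 2)^2*(j^2 + 7*j + 12) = (j - 2)^2*(j + 3)*(j + 4)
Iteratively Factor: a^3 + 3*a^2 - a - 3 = (a + 1)*(a^2 + 2*a - 3) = (a + 1)*(a + 3)*(a - 1)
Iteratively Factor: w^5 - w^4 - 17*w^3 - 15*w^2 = (w + 1)*(w^4 - 2*w^3 - 15*w^2) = w*(w + 1)*(w^3 - 2*w^2 - 15*w) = w^2*(w + 1)*(w^2 - 2*w - 15) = w^2*(w + 1)*(w + 3)*(w - 5)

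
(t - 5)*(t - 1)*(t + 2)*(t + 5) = t^4 + t^3 - 27*t^2 - 25*t + 50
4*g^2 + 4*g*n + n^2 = (2*g + n)^2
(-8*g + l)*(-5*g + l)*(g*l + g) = 40*g^3*l + 40*g^3 - 13*g^2*l^2 - 13*g^2*l + g*l^3 + g*l^2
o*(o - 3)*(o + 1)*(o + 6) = o^4 + 4*o^3 - 15*o^2 - 18*o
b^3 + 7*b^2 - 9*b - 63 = (b - 3)*(b + 3)*(b + 7)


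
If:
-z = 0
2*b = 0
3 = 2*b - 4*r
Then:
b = 0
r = -3/4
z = 0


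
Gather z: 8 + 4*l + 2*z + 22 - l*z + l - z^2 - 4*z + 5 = 5*l - z^2 + z*(-l - 2) + 35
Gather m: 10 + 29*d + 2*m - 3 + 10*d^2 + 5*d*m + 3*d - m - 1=10*d^2 + 32*d + m*(5*d + 1) + 6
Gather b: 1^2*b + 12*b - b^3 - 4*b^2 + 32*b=-b^3 - 4*b^2 + 45*b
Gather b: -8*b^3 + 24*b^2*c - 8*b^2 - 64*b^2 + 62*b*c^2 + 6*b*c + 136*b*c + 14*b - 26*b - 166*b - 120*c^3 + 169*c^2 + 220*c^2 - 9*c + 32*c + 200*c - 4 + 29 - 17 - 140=-8*b^3 + b^2*(24*c - 72) + b*(62*c^2 + 142*c - 178) - 120*c^3 + 389*c^2 + 223*c - 132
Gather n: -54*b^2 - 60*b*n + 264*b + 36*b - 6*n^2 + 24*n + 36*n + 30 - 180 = -54*b^2 + 300*b - 6*n^2 + n*(60 - 60*b) - 150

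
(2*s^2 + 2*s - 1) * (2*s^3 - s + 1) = 4*s^5 + 4*s^4 - 4*s^3 + 3*s - 1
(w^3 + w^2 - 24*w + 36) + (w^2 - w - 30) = w^3 + 2*w^2 - 25*w + 6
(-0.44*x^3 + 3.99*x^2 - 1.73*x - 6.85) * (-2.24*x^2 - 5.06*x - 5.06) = 0.9856*x^5 - 6.7112*x^4 - 14.0878*x^3 + 3.9084*x^2 + 43.4148*x + 34.661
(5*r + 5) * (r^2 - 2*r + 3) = 5*r^3 - 5*r^2 + 5*r + 15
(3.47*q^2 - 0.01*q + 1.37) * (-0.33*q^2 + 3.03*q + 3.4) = -1.1451*q^4 + 10.5174*q^3 + 11.3156*q^2 + 4.1171*q + 4.658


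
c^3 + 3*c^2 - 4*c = c*(c - 1)*(c + 4)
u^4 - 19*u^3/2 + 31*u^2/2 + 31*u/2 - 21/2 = (u - 7)*(u - 3)*(u - 1/2)*(u + 1)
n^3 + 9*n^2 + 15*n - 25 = (n - 1)*(n + 5)^2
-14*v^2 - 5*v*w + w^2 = (-7*v + w)*(2*v + w)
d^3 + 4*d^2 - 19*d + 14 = (d - 2)*(d - 1)*(d + 7)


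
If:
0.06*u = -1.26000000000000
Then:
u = -21.00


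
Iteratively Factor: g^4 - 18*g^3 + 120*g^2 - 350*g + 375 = (g - 3)*(g^3 - 15*g^2 + 75*g - 125) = (g - 5)*(g - 3)*(g^2 - 10*g + 25) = (g - 5)^2*(g - 3)*(g - 5)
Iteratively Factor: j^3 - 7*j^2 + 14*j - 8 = (j - 2)*(j^2 - 5*j + 4) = (j - 2)*(j - 1)*(j - 4)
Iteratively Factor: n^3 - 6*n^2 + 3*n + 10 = (n + 1)*(n^2 - 7*n + 10) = (n - 5)*(n + 1)*(n - 2)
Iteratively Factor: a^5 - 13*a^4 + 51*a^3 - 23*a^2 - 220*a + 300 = (a + 2)*(a^4 - 15*a^3 + 81*a^2 - 185*a + 150) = (a - 2)*(a + 2)*(a^3 - 13*a^2 + 55*a - 75) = (a - 5)*(a - 2)*(a + 2)*(a^2 - 8*a + 15) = (a - 5)^2*(a - 2)*(a + 2)*(a - 3)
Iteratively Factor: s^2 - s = (s)*(s - 1)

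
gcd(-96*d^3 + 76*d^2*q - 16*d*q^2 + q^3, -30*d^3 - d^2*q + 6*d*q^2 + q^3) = -2*d + q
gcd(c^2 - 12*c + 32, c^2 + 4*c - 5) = 1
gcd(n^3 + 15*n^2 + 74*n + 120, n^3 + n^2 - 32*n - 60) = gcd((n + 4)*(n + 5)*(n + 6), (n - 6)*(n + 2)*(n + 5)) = n + 5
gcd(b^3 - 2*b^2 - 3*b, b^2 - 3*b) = b^2 - 3*b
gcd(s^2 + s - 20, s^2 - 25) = s + 5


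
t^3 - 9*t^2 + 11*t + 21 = (t - 7)*(t - 3)*(t + 1)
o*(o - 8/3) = o^2 - 8*o/3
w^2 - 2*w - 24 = (w - 6)*(w + 4)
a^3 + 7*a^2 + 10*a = a*(a + 2)*(a + 5)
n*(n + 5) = n^2 + 5*n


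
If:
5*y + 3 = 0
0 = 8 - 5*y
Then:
No Solution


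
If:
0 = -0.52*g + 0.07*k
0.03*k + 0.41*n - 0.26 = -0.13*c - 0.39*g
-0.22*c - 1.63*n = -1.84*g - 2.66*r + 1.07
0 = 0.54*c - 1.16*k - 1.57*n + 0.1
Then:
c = 2.70197096023233 - 2.6477428657273*r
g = 0.304370467998377 - 0.438227714399879*r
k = 2.26103776227366 - 3.2554058783991*r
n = 1.49457940856701*r - 0.677541073701901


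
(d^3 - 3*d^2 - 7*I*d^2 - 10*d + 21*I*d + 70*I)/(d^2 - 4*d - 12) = (d^2 - d*(5 + 7*I) + 35*I)/(d - 6)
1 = 1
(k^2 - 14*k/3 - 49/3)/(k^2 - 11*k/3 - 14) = (k - 7)/(k - 6)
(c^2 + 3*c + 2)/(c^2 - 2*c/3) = 3*(c^2 + 3*c + 2)/(c*(3*c - 2))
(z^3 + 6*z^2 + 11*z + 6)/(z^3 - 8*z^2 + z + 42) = (z^2 + 4*z + 3)/(z^2 - 10*z + 21)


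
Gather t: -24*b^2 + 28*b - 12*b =-24*b^2 + 16*b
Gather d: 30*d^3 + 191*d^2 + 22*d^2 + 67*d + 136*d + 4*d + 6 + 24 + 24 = 30*d^3 + 213*d^2 + 207*d + 54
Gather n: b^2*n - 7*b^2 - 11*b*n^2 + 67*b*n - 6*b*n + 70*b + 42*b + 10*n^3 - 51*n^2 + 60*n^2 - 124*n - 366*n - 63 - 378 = -7*b^2 + 112*b + 10*n^3 + n^2*(9 - 11*b) + n*(b^2 + 61*b - 490) - 441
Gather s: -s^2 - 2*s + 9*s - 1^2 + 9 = -s^2 + 7*s + 8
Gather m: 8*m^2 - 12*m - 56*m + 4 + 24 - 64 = 8*m^2 - 68*m - 36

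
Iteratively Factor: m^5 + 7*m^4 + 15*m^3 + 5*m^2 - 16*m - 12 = (m + 2)*(m^4 + 5*m^3 + 5*m^2 - 5*m - 6) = (m - 1)*(m + 2)*(m^3 + 6*m^2 + 11*m + 6) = (m - 1)*(m + 2)^2*(m^2 + 4*m + 3) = (m - 1)*(m + 2)^2*(m + 3)*(m + 1)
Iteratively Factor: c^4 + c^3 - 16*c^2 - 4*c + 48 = (c + 4)*(c^3 - 3*c^2 - 4*c + 12) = (c + 2)*(c + 4)*(c^2 - 5*c + 6) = (c - 2)*(c + 2)*(c + 4)*(c - 3)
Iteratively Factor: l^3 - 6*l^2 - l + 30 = (l - 5)*(l^2 - l - 6) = (l - 5)*(l - 3)*(l + 2)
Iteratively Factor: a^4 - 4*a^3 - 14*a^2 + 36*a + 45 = (a + 1)*(a^3 - 5*a^2 - 9*a + 45) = (a - 3)*(a + 1)*(a^2 - 2*a - 15) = (a - 5)*(a - 3)*(a + 1)*(a + 3)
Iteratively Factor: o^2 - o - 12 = (o - 4)*(o + 3)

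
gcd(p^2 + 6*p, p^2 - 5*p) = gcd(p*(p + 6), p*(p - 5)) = p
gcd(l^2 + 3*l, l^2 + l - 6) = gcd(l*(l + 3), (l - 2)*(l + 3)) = l + 3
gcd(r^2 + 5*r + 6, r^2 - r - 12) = r + 3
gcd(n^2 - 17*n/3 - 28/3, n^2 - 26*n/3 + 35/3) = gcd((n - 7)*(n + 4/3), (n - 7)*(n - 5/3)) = n - 7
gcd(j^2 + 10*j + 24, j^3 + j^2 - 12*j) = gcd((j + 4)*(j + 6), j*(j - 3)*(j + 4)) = j + 4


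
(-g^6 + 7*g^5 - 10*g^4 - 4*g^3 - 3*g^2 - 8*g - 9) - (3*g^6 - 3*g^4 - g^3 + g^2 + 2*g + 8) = -4*g^6 + 7*g^5 - 7*g^4 - 3*g^3 - 4*g^2 - 10*g - 17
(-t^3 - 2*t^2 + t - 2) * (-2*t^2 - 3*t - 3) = 2*t^5 + 7*t^4 + 7*t^3 + 7*t^2 + 3*t + 6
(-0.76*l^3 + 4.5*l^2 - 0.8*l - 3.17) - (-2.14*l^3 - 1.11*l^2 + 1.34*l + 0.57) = 1.38*l^3 + 5.61*l^2 - 2.14*l - 3.74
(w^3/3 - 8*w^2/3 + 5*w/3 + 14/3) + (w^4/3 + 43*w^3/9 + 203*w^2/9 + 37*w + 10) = w^4/3 + 46*w^3/9 + 179*w^2/9 + 116*w/3 + 44/3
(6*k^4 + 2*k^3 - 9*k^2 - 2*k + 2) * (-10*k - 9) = -60*k^5 - 74*k^4 + 72*k^3 + 101*k^2 - 2*k - 18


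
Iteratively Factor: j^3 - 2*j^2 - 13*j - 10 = (j - 5)*(j^2 + 3*j + 2) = (j - 5)*(j + 1)*(j + 2)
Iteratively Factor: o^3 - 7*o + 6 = (o - 1)*(o^2 + o - 6) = (o - 2)*(o - 1)*(o + 3)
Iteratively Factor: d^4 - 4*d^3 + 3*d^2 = (d - 3)*(d^3 - d^2) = (d - 3)*(d - 1)*(d^2) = d*(d - 3)*(d - 1)*(d)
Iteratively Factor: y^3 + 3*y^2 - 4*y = (y)*(y^2 + 3*y - 4) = y*(y - 1)*(y + 4)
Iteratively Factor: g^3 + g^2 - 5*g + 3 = (g + 3)*(g^2 - 2*g + 1) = (g - 1)*(g + 3)*(g - 1)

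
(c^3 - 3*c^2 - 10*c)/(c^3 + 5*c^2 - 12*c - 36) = c*(c - 5)/(c^2 + 3*c - 18)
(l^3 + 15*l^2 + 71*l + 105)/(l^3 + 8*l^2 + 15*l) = (l + 7)/l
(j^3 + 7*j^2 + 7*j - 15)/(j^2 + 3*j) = j + 4 - 5/j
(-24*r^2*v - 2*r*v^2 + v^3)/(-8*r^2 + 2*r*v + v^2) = v*(6*r - v)/(2*r - v)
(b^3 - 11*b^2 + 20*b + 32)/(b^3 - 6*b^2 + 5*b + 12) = (b - 8)/(b - 3)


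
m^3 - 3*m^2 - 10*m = m*(m - 5)*(m + 2)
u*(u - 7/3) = u^2 - 7*u/3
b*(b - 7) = b^2 - 7*b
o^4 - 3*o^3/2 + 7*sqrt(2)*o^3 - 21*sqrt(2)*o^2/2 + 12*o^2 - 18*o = o*(o - 3/2)*(o + sqrt(2))*(o + 6*sqrt(2))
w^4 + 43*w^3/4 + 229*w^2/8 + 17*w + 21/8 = (w + 1/4)*(w + 1/2)*(w + 3)*(w + 7)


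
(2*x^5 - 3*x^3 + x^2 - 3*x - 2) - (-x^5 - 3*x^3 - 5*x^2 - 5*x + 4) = 3*x^5 + 6*x^2 + 2*x - 6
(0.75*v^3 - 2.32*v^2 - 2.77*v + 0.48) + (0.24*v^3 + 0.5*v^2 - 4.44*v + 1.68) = 0.99*v^3 - 1.82*v^2 - 7.21*v + 2.16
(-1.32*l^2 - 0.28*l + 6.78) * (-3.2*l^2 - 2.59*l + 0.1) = 4.224*l^4 + 4.3148*l^3 - 21.1028*l^2 - 17.5882*l + 0.678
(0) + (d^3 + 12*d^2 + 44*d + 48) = d^3 + 12*d^2 + 44*d + 48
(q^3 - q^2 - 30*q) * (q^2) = q^5 - q^4 - 30*q^3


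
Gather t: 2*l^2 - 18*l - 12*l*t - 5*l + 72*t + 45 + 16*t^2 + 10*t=2*l^2 - 23*l + 16*t^2 + t*(82 - 12*l) + 45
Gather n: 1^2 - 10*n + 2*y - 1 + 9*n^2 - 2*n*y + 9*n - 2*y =9*n^2 + n*(-2*y - 1)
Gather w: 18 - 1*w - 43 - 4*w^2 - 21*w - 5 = -4*w^2 - 22*w - 30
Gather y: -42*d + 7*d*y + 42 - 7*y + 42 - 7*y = -42*d + y*(7*d - 14) + 84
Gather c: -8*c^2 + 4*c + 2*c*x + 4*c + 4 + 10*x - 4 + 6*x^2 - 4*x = -8*c^2 + c*(2*x + 8) + 6*x^2 + 6*x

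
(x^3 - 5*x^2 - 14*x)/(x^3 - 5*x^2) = (x^2 - 5*x - 14)/(x*(x - 5))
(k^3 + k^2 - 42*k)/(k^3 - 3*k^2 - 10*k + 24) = k*(k^2 + k - 42)/(k^3 - 3*k^2 - 10*k + 24)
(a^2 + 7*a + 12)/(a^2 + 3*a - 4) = (a + 3)/(a - 1)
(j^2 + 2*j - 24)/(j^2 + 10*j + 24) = (j - 4)/(j + 4)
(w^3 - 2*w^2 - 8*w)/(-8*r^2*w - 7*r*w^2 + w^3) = (-w^2 + 2*w + 8)/(8*r^2 + 7*r*w - w^2)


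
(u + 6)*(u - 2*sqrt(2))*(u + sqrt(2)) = u^3 - sqrt(2)*u^2 + 6*u^2 - 6*sqrt(2)*u - 4*u - 24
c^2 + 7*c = c*(c + 7)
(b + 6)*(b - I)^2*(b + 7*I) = b^4 + 6*b^3 + 5*I*b^3 + 13*b^2 + 30*I*b^2 + 78*b - 7*I*b - 42*I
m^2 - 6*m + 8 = (m - 4)*(m - 2)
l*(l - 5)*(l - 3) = l^3 - 8*l^2 + 15*l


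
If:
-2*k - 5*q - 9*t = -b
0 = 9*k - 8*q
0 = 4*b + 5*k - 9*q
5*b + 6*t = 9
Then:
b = 1107/209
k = 864/209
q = 972/209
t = -609/209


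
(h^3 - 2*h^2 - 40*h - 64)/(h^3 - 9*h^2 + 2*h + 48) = (h + 4)/(h - 3)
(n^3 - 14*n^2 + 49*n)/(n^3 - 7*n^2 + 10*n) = (n^2 - 14*n + 49)/(n^2 - 7*n + 10)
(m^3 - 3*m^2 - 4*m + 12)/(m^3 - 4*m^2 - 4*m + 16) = (m - 3)/(m - 4)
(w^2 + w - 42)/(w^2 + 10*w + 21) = (w - 6)/(w + 3)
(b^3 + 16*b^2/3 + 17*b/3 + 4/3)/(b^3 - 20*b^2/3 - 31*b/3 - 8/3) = (b + 4)/(b - 8)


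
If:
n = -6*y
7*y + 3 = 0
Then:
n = 18/7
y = -3/7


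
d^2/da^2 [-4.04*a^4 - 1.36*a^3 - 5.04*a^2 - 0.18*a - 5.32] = -48.48*a^2 - 8.16*a - 10.08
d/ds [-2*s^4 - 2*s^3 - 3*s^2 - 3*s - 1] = -8*s^3 - 6*s^2 - 6*s - 3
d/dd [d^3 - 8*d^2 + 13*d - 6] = 3*d^2 - 16*d + 13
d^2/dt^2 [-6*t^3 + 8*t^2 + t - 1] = 16 - 36*t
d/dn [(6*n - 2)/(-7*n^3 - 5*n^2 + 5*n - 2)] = 2*(42*n^3 - 6*n^2 - 10*n - 1)/(49*n^6 + 70*n^5 - 45*n^4 - 22*n^3 + 45*n^2 - 20*n + 4)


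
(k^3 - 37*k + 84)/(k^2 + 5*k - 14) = (k^2 - 7*k + 12)/(k - 2)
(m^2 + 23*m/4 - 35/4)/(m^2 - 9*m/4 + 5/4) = (m + 7)/(m - 1)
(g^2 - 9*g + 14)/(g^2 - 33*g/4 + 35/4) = 4*(g - 2)/(4*g - 5)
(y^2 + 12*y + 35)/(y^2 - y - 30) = (y + 7)/(y - 6)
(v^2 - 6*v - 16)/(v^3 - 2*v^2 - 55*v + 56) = (v + 2)/(v^2 + 6*v - 7)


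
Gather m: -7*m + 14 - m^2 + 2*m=-m^2 - 5*m + 14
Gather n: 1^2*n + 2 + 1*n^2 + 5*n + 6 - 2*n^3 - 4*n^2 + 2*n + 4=-2*n^3 - 3*n^2 + 8*n + 12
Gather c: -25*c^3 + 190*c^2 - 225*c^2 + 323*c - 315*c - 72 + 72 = -25*c^3 - 35*c^2 + 8*c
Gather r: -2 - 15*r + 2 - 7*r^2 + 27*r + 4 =-7*r^2 + 12*r + 4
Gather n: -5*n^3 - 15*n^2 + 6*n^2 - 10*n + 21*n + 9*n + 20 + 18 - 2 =-5*n^3 - 9*n^2 + 20*n + 36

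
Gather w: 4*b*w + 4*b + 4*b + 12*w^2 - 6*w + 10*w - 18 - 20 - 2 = 8*b + 12*w^2 + w*(4*b + 4) - 40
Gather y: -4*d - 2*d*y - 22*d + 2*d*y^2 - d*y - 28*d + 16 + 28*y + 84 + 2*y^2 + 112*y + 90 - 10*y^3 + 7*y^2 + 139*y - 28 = -54*d - 10*y^3 + y^2*(2*d + 9) + y*(279 - 3*d) + 162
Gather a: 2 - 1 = 1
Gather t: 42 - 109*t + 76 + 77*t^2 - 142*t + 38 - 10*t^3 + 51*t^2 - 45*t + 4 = -10*t^3 + 128*t^2 - 296*t + 160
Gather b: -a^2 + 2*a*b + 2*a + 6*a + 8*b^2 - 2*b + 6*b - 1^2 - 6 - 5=-a^2 + 8*a + 8*b^2 + b*(2*a + 4) - 12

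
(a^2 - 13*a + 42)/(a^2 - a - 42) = (a - 6)/(a + 6)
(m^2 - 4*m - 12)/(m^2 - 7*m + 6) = (m + 2)/(m - 1)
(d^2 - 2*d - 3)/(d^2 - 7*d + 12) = (d + 1)/(d - 4)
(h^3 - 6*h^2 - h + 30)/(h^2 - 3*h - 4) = (-h^3 + 6*h^2 + h - 30)/(-h^2 + 3*h + 4)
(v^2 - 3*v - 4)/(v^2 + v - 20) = (v + 1)/(v + 5)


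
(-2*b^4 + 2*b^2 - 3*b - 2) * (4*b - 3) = -8*b^5 + 6*b^4 + 8*b^3 - 18*b^2 + b + 6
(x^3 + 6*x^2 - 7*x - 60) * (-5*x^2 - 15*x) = -5*x^5 - 45*x^4 - 55*x^3 + 405*x^2 + 900*x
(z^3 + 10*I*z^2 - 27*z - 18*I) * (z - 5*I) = z^4 + 5*I*z^3 + 23*z^2 + 117*I*z - 90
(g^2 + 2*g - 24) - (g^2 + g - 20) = g - 4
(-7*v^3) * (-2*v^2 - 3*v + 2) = 14*v^5 + 21*v^4 - 14*v^3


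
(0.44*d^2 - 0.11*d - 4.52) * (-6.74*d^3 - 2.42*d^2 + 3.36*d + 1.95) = -2.9656*d^5 - 0.3234*d^4 + 32.2094*d^3 + 11.4268*d^2 - 15.4017*d - 8.814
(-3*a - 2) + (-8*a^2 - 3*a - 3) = -8*a^2 - 6*a - 5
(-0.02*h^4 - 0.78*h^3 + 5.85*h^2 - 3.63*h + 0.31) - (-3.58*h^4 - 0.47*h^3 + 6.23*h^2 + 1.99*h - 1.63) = 3.56*h^4 - 0.31*h^3 - 0.380000000000001*h^2 - 5.62*h + 1.94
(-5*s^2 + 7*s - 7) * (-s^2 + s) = 5*s^4 - 12*s^3 + 14*s^2 - 7*s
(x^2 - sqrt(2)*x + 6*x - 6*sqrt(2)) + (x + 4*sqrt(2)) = x^2 - sqrt(2)*x + 7*x - 2*sqrt(2)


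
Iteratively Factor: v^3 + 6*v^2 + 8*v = (v + 4)*(v^2 + 2*v) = v*(v + 4)*(v + 2)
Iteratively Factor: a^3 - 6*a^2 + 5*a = (a - 5)*(a^2 - a) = a*(a - 5)*(a - 1)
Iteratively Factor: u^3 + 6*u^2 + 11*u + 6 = (u + 1)*(u^2 + 5*u + 6) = (u + 1)*(u + 2)*(u + 3)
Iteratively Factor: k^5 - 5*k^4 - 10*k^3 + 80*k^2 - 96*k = (k - 2)*(k^4 - 3*k^3 - 16*k^2 + 48*k) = (k - 3)*(k - 2)*(k^3 - 16*k) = k*(k - 3)*(k - 2)*(k^2 - 16) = k*(k - 3)*(k - 2)*(k + 4)*(k - 4)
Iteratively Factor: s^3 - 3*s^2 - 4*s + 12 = (s - 2)*(s^2 - s - 6) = (s - 3)*(s - 2)*(s + 2)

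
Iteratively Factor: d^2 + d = (d)*(d + 1)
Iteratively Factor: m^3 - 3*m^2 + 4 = (m + 1)*(m^2 - 4*m + 4) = (m - 2)*(m + 1)*(m - 2)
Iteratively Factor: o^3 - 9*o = (o - 3)*(o^2 + 3*o) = o*(o - 3)*(o + 3)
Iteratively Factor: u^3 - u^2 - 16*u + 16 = (u + 4)*(u^2 - 5*u + 4) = (u - 4)*(u + 4)*(u - 1)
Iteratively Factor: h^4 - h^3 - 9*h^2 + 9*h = (h - 3)*(h^3 + 2*h^2 - 3*h) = (h - 3)*(h - 1)*(h^2 + 3*h) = h*(h - 3)*(h - 1)*(h + 3)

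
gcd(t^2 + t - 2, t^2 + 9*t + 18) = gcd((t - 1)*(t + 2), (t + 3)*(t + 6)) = 1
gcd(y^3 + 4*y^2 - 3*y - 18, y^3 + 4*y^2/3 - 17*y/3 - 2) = y^2 + y - 6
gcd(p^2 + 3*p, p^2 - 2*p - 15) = p + 3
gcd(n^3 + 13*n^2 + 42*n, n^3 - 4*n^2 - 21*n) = n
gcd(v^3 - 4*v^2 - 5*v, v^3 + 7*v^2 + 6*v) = v^2 + v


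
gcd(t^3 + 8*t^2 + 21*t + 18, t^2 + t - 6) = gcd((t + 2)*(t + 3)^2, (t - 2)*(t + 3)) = t + 3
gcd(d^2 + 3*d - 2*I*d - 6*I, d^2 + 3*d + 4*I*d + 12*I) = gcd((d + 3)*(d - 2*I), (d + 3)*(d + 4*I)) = d + 3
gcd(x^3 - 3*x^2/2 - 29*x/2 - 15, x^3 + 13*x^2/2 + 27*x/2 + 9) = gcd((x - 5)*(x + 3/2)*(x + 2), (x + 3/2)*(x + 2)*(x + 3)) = x^2 + 7*x/2 + 3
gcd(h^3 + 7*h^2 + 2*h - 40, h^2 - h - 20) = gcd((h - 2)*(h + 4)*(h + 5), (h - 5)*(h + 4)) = h + 4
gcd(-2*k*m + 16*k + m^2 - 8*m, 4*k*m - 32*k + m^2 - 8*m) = m - 8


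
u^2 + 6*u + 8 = (u + 2)*(u + 4)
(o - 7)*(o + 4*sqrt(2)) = o^2 - 7*o + 4*sqrt(2)*o - 28*sqrt(2)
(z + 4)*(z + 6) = z^2 + 10*z + 24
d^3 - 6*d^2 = d^2*(d - 6)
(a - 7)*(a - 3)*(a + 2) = a^3 - 8*a^2 + a + 42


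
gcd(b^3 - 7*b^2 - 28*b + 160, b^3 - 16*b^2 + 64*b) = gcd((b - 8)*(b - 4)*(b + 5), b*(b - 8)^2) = b - 8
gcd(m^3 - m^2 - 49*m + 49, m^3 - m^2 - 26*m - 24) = 1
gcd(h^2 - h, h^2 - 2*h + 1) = h - 1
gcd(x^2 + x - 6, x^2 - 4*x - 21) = x + 3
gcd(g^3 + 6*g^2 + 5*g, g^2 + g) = g^2 + g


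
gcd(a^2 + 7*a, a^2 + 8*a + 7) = a + 7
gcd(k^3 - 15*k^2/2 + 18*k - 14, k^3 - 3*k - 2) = k - 2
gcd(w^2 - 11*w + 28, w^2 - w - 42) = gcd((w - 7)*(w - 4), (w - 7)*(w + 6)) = w - 7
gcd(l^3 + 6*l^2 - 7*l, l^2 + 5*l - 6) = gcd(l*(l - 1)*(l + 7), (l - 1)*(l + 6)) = l - 1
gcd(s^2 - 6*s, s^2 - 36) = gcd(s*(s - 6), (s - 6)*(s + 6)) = s - 6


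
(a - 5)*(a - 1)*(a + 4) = a^3 - 2*a^2 - 19*a + 20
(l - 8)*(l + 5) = l^2 - 3*l - 40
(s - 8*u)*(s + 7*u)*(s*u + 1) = s^3*u - s^2*u^2 + s^2 - 56*s*u^3 - s*u - 56*u^2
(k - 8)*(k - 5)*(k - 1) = k^3 - 14*k^2 + 53*k - 40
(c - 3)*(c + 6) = c^2 + 3*c - 18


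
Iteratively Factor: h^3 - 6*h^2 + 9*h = (h)*(h^2 - 6*h + 9) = h*(h - 3)*(h - 3)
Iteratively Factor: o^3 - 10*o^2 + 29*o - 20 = (o - 4)*(o^2 - 6*o + 5) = (o - 5)*(o - 4)*(o - 1)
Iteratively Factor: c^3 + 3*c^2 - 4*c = (c + 4)*(c^2 - c) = (c - 1)*(c + 4)*(c)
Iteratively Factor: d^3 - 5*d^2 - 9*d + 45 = (d + 3)*(d^2 - 8*d + 15) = (d - 5)*(d + 3)*(d - 3)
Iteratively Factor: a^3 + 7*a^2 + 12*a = (a)*(a^2 + 7*a + 12) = a*(a + 3)*(a + 4)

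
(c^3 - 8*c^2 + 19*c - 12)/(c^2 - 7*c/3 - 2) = 3*(c^2 - 5*c + 4)/(3*c + 2)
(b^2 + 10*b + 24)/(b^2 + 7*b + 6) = (b + 4)/(b + 1)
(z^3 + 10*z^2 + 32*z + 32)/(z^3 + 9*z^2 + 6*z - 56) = (z^2 + 6*z + 8)/(z^2 + 5*z - 14)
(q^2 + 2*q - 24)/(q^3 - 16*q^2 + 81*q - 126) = (q^2 + 2*q - 24)/(q^3 - 16*q^2 + 81*q - 126)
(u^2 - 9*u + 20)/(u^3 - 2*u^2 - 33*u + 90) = (u - 4)/(u^2 + 3*u - 18)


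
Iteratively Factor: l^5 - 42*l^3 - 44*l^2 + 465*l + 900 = (l + 3)*(l^4 - 3*l^3 - 33*l^2 + 55*l + 300) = (l + 3)*(l + 4)*(l^3 - 7*l^2 - 5*l + 75) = (l - 5)*(l + 3)*(l + 4)*(l^2 - 2*l - 15) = (l - 5)*(l + 3)^2*(l + 4)*(l - 5)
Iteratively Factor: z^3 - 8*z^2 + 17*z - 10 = (z - 5)*(z^2 - 3*z + 2) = (z - 5)*(z - 2)*(z - 1)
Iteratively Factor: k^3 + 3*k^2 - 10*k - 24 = (k + 4)*(k^2 - k - 6) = (k + 2)*(k + 4)*(k - 3)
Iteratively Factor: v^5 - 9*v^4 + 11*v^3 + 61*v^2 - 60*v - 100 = (v - 2)*(v^4 - 7*v^3 - 3*v^2 + 55*v + 50) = (v - 5)*(v - 2)*(v^3 - 2*v^2 - 13*v - 10) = (v - 5)*(v - 2)*(v + 2)*(v^2 - 4*v - 5) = (v - 5)^2*(v - 2)*(v + 2)*(v + 1)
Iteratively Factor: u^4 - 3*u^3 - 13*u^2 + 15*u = (u)*(u^3 - 3*u^2 - 13*u + 15) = u*(u + 3)*(u^2 - 6*u + 5) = u*(u - 1)*(u + 3)*(u - 5)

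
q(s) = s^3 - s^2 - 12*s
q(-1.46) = 12.28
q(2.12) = -20.41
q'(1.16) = -10.28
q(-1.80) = 12.53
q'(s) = 3*s^2 - 2*s - 12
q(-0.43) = 4.90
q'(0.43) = -12.31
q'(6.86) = 115.46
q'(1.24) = -9.87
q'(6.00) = 84.00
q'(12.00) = 396.00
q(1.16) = -13.70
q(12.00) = 1440.00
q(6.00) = 108.00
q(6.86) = 193.45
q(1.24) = -14.51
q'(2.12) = -2.76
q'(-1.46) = -2.69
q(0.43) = -5.27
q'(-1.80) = 1.32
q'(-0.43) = -10.59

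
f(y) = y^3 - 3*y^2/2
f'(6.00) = 90.00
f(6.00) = 162.00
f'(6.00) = 90.00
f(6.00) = 162.00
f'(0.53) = -0.75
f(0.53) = -0.27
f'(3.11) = 19.69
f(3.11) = 15.57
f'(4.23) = 40.99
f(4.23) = 48.85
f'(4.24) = 41.21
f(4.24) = 49.26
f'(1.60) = 2.88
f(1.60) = 0.26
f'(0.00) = 0.00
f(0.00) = 0.00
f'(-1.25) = 8.44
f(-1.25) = -4.30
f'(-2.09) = 19.37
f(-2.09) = -15.68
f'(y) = 3*y^2 - 3*y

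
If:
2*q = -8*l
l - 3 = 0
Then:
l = 3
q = -12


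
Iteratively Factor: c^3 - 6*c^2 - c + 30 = (c - 3)*(c^2 - 3*c - 10) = (c - 3)*(c + 2)*(c - 5)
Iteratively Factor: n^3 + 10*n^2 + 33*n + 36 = (n + 4)*(n^2 + 6*n + 9) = (n + 3)*(n + 4)*(n + 3)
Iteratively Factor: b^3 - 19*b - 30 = (b - 5)*(b^2 + 5*b + 6) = (b - 5)*(b + 2)*(b + 3)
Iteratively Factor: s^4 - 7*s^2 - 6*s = (s + 2)*(s^3 - 2*s^2 - 3*s) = (s - 3)*(s + 2)*(s^2 + s) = (s - 3)*(s + 1)*(s + 2)*(s)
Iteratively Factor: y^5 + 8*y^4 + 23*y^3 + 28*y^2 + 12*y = (y + 1)*(y^4 + 7*y^3 + 16*y^2 + 12*y) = (y + 1)*(y + 3)*(y^3 + 4*y^2 + 4*y) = y*(y + 1)*(y + 3)*(y^2 + 4*y + 4) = y*(y + 1)*(y + 2)*(y + 3)*(y + 2)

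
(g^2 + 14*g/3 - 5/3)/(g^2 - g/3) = (g + 5)/g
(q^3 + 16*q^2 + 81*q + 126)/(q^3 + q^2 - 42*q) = (q^2 + 9*q + 18)/(q*(q - 6))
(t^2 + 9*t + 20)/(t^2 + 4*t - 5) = (t + 4)/(t - 1)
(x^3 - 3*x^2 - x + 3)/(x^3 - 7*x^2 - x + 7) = (x - 3)/(x - 7)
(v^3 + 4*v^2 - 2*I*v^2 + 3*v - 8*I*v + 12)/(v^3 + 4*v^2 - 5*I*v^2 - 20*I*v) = (v^2 - 2*I*v + 3)/(v*(v - 5*I))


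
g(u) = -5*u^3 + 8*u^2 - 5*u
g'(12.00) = -1973.00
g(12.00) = -7548.00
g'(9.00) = -1076.00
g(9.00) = -3042.00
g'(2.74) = -73.77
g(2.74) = -56.49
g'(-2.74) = -161.45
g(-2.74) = 176.61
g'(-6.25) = -690.94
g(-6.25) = 1564.45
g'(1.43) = -12.79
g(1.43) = -5.41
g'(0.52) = -0.74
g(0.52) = -1.14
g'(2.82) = -79.17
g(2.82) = -62.61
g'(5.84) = -423.14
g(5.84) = -752.24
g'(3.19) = -106.60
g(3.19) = -96.85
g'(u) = -15*u^2 + 16*u - 5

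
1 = 1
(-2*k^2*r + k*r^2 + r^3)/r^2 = -2*k^2/r + k + r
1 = 1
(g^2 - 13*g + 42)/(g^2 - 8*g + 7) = (g - 6)/(g - 1)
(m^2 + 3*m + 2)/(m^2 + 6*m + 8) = (m + 1)/(m + 4)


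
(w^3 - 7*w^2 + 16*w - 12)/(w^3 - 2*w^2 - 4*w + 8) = (w - 3)/(w + 2)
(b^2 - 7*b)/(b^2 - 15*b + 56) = b/(b - 8)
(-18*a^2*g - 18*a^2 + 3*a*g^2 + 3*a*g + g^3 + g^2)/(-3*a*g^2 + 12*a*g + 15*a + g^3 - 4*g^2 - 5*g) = (6*a + g)/(g - 5)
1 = 1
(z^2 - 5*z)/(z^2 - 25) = z/(z + 5)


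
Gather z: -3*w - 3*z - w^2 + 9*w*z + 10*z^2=-w^2 - 3*w + 10*z^2 + z*(9*w - 3)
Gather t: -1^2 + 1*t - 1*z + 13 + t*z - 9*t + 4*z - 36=t*(z - 8) + 3*z - 24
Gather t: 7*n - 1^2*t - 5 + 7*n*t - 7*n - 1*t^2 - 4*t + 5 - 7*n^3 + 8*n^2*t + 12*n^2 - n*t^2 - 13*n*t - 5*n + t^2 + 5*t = -7*n^3 + 12*n^2 - n*t^2 - 5*n + t*(8*n^2 - 6*n)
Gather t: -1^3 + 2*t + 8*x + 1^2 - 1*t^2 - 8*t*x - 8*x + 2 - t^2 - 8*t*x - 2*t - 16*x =-2*t^2 - 16*t*x - 16*x + 2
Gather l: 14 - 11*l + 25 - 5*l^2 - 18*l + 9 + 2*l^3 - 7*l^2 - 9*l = 2*l^3 - 12*l^2 - 38*l + 48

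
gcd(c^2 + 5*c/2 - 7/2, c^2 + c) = 1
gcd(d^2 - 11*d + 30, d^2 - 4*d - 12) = d - 6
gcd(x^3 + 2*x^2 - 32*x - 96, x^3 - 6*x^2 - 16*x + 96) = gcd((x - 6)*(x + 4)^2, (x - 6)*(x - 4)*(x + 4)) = x^2 - 2*x - 24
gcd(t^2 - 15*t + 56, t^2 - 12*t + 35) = t - 7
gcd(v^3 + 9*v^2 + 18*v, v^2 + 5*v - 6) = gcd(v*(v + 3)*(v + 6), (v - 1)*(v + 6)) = v + 6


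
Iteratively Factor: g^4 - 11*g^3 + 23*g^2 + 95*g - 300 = (g - 4)*(g^3 - 7*g^2 - 5*g + 75) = (g - 5)*(g - 4)*(g^2 - 2*g - 15) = (g - 5)*(g - 4)*(g + 3)*(g - 5)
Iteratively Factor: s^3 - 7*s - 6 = (s + 1)*(s^2 - s - 6) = (s + 1)*(s + 2)*(s - 3)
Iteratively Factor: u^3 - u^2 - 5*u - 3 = (u + 1)*(u^2 - 2*u - 3) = (u + 1)^2*(u - 3)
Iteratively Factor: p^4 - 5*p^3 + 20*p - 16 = (p + 2)*(p^3 - 7*p^2 + 14*p - 8) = (p - 2)*(p + 2)*(p^2 - 5*p + 4) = (p - 4)*(p - 2)*(p + 2)*(p - 1)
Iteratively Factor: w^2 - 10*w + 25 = (w - 5)*(w - 5)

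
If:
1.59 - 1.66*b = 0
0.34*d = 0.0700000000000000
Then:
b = 0.96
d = 0.21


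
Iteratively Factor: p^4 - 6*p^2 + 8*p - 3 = (p - 1)*(p^3 + p^2 - 5*p + 3) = (p - 1)^2*(p^2 + 2*p - 3) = (p - 1)^2*(p + 3)*(p - 1)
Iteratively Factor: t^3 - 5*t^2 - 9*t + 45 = (t - 5)*(t^2 - 9) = (t - 5)*(t + 3)*(t - 3)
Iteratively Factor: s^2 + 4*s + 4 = (s + 2)*(s + 2)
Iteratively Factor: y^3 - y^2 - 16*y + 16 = (y - 1)*(y^2 - 16) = (y - 1)*(y + 4)*(y - 4)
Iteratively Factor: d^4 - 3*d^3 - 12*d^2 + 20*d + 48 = (d - 4)*(d^3 + d^2 - 8*d - 12) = (d - 4)*(d + 2)*(d^2 - d - 6) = (d - 4)*(d - 3)*(d + 2)*(d + 2)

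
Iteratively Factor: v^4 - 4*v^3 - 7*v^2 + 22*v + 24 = (v - 3)*(v^3 - v^2 - 10*v - 8) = (v - 3)*(v + 2)*(v^2 - 3*v - 4) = (v - 3)*(v + 1)*(v + 2)*(v - 4)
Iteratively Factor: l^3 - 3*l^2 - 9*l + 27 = (l - 3)*(l^2 - 9) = (l - 3)*(l + 3)*(l - 3)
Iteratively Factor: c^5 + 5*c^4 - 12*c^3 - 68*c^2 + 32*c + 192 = (c + 4)*(c^4 + c^3 - 16*c^2 - 4*c + 48) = (c - 3)*(c + 4)*(c^3 + 4*c^2 - 4*c - 16) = (c - 3)*(c + 4)^2*(c^2 - 4) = (c - 3)*(c - 2)*(c + 4)^2*(c + 2)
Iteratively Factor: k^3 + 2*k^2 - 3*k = (k)*(k^2 + 2*k - 3) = k*(k + 3)*(k - 1)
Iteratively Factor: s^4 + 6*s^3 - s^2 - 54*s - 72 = (s + 4)*(s^3 + 2*s^2 - 9*s - 18) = (s + 3)*(s + 4)*(s^2 - s - 6) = (s - 3)*(s + 3)*(s + 4)*(s + 2)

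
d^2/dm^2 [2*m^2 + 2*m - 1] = 4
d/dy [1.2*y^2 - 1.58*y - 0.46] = 2.4*y - 1.58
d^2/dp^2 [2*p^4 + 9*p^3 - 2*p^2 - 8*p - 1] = 24*p^2 + 54*p - 4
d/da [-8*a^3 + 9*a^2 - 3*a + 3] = -24*a^2 + 18*a - 3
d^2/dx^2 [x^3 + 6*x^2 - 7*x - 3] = 6*x + 12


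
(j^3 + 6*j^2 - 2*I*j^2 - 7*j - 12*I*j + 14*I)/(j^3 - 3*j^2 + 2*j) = (j^2 + j*(7 - 2*I) - 14*I)/(j*(j - 2))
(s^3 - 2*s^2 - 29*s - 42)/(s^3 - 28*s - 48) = (s^2 - 4*s - 21)/(s^2 - 2*s - 24)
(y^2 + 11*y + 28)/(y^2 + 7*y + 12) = (y + 7)/(y + 3)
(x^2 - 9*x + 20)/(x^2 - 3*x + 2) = (x^2 - 9*x + 20)/(x^2 - 3*x + 2)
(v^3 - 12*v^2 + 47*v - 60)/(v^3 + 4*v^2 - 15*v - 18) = (v^2 - 9*v + 20)/(v^2 + 7*v + 6)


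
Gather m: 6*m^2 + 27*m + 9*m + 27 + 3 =6*m^2 + 36*m + 30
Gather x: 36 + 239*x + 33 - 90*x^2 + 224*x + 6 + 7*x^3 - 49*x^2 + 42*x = 7*x^3 - 139*x^2 + 505*x + 75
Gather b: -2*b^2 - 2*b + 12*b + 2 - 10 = -2*b^2 + 10*b - 8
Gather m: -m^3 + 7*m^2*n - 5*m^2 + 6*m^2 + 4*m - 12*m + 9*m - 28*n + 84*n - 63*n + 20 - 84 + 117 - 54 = -m^3 + m^2*(7*n + 1) + m - 7*n - 1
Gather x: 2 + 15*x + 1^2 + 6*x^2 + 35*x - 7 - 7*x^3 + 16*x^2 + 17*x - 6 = -7*x^3 + 22*x^2 + 67*x - 10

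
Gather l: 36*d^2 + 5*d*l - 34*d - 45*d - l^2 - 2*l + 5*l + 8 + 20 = 36*d^2 - 79*d - l^2 + l*(5*d + 3) + 28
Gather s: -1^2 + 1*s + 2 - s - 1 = 0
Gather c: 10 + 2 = 12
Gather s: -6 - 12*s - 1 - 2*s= -14*s - 7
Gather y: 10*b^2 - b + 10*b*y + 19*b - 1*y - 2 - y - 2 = 10*b^2 + 18*b + y*(10*b - 2) - 4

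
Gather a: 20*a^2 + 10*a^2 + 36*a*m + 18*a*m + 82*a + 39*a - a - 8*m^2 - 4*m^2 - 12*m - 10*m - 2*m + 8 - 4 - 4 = 30*a^2 + a*(54*m + 120) - 12*m^2 - 24*m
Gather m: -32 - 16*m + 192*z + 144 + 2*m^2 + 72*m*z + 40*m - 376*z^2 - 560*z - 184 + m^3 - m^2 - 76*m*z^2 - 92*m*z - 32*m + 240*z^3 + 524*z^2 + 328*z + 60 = m^3 + m^2 + m*(-76*z^2 - 20*z - 8) + 240*z^3 + 148*z^2 - 40*z - 12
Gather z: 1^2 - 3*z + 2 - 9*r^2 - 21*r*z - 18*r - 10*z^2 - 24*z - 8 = -9*r^2 - 18*r - 10*z^2 + z*(-21*r - 27) - 5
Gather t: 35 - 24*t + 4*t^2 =4*t^2 - 24*t + 35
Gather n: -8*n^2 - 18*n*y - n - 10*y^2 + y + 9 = -8*n^2 + n*(-18*y - 1) - 10*y^2 + y + 9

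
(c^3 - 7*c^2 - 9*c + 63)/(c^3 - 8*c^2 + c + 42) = (c + 3)/(c + 2)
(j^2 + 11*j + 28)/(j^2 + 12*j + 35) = (j + 4)/(j + 5)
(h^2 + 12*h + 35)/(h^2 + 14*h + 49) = (h + 5)/(h + 7)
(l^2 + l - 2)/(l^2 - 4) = (l - 1)/(l - 2)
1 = 1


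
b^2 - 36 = (b - 6)*(b + 6)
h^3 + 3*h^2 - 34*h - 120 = (h - 6)*(h + 4)*(h + 5)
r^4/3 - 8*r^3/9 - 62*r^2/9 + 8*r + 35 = (r/3 + 1)*(r - 5)*(r - 3)*(r + 7/3)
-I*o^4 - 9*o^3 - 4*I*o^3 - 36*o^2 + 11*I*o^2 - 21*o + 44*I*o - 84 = (o + 4)*(o - 7*I)*(o - 3*I)*(-I*o + 1)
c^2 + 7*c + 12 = (c + 3)*(c + 4)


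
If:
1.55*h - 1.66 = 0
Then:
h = 1.07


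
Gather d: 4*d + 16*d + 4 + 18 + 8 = 20*d + 30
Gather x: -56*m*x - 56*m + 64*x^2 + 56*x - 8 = -56*m + 64*x^2 + x*(56 - 56*m) - 8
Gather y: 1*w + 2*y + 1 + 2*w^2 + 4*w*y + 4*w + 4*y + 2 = 2*w^2 + 5*w + y*(4*w + 6) + 3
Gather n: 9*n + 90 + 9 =9*n + 99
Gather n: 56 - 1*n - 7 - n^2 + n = 49 - n^2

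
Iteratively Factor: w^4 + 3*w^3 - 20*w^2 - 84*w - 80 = (w + 2)*(w^3 + w^2 - 22*w - 40) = (w + 2)^2*(w^2 - w - 20) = (w + 2)^2*(w + 4)*(w - 5)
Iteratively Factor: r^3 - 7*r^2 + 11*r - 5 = (r - 1)*(r^2 - 6*r + 5) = (r - 1)^2*(r - 5)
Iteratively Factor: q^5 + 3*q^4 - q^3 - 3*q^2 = (q + 3)*(q^4 - q^2) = (q - 1)*(q + 3)*(q^3 + q^2) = (q - 1)*(q + 1)*(q + 3)*(q^2) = q*(q - 1)*(q + 1)*(q + 3)*(q)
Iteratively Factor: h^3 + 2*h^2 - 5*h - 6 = (h + 3)*(h^2 - h - 2) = (h - 2)*(h + 3)*(h + 1)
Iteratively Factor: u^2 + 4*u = (u)*(u + 4)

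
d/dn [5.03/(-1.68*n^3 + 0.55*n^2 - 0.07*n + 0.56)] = (25.3512*n^2 - 5.533*n + 0.3521)/(1.68*n^3 - 0.55*n^2 + 0.07*n - 0.56)^2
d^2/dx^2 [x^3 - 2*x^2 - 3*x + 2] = 6*x - 4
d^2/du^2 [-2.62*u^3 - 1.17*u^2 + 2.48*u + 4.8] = -15.72*u - 2.34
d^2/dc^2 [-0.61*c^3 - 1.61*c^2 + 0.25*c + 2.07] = -3.66*c - 3.22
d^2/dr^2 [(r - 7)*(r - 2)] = 2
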